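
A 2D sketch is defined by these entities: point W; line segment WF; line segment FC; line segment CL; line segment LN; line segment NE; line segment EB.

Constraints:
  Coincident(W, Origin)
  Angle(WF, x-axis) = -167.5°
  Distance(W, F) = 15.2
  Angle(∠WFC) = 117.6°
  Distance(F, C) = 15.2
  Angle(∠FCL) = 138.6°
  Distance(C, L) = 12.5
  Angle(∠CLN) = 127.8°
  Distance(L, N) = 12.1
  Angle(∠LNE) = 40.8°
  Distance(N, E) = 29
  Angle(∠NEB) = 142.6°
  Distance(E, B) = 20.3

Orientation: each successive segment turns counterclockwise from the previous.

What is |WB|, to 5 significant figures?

38.906

W is at the origin; WF runs at -167.5° with length 15.2, so F = (-14.840, -3.2899). ∠WFC = 117.6° gives FC at -105.10° from the x-axis; with |FC| = 15.2, C = (-18.799, -17.965). ∠FCL = 138.6° gives CL at -63.700° from the x-axis; with |CL| = 12.5, L = (-13.261, -29.171). ∠CLN = 127.8° gives LN at -11.500° from the x-axis; with |LN| = 12.1, N = (-1.4039, -31.583). ∠LNE = 40.8° gives NE at 127.70° from the x-axis; with |NE| = 29.0, E = (-19.138, -8.6380). ∠NEB = 142.6° gives EB at 165.10° from the x-axis; with |EB| = 20.3, B = (-38.756, -3.4182). Then |WB| = |B − W| = 38.906.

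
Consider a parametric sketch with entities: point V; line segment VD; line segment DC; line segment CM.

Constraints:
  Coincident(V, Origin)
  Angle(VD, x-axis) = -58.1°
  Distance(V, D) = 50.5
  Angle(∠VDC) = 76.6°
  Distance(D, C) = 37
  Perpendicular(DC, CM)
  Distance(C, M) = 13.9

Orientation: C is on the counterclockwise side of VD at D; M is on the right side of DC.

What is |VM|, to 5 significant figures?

67.912

V is at the origin; VD runs at -58.1° with length 50.5, so D = 50.5·(cos -58.1°, sin -58.1°) = (26.686, -42.873). ∠VDC = 76.6°, so DC runs at -58.1° + (180° − 76.6°) = 45.300° from the x-axis; with |DC| = 37.0, C = D + 37.0·(cos 45.300°, sin 45.300°) = (52.712, -16.573). DC is perpendicular to CM; with |CM| = 13.9 on the right of DC, M = C + 13.9·(0.71080, -0.70339) = (62.592, -26.351). Then |VM| = |M − V| = 67.912.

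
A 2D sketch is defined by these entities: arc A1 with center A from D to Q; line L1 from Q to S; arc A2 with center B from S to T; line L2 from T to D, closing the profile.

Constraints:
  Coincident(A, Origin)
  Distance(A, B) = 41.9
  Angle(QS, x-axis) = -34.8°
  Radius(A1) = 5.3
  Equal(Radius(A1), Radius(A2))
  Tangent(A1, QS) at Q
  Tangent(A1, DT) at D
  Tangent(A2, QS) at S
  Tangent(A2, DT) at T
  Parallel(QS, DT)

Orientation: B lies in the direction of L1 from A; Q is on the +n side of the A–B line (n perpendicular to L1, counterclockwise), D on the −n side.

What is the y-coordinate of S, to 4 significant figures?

-19.56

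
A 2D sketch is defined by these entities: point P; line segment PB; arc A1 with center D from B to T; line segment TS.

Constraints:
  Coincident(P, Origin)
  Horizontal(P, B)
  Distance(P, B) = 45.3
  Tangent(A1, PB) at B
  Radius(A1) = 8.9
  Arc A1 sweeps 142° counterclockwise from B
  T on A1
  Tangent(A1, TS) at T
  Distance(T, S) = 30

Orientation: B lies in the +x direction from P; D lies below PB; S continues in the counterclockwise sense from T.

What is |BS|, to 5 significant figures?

38.885

P is at the origin; PB is horizontal with |PB| = 45.3 and B on the +x side, so B = (45.300, 0.0000). Since A1 is tangent to PB there, DB ⟂ PB, so D = B + (0, -8.9) = (45.300, -8.9000). On A1, B sits at bearing 90° from D; a 142° counterclockwise sweep puts T at bearing 232°, so T = D + 8.9·(cos 232°, sin 232°) = (39.821, -15.913). A1 meets TS tangentially, so DT is at right angles to TS, so TS runs along (−sin 232°, cos 232°); with |TS| = 30.0, S = (63.461, -34.383). Then |BS| = |S − B| = 38.885.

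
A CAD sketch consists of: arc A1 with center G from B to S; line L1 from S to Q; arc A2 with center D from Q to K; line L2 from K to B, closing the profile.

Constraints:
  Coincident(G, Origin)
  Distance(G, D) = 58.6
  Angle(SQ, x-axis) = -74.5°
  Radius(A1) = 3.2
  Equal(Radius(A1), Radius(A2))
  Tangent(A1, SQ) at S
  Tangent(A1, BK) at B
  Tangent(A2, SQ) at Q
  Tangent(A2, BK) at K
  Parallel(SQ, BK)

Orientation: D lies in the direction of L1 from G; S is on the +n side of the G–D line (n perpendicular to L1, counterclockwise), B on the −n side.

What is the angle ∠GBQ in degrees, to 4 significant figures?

83.77°

Tangency of A1 to both parallel lines with radius 3.2 puts S and B at G ± 3.2·n: S = (3.084, 0.8552), B = (-3.084, -0.8552). Equal radii place Q and K the same way about D: Q = D + 3.2·n = (18.74, -55.61), K = D − 3.2·n = (12.58, -57.32). Then cos ∠GBQ = BG·BQ / (|BG||BQ|), giving 83.77°.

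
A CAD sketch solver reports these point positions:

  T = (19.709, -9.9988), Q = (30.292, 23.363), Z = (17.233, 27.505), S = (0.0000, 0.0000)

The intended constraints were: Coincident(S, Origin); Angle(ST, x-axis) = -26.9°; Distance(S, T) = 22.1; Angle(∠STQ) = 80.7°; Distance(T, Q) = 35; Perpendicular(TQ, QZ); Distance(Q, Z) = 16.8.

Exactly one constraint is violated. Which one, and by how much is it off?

Distance(Q, Z) = 16.8 — off by 3.10.

S = (0.00, 0.00) ✓; ST at -26.90° ✓; |ST| = 22.10 ✓; ∠STQ = 80.70° ✓; |TQ| = 35.00 ✓; ∠(TQ, QZ) = 90.00° ✓; |QZ| = 13.70 ✗.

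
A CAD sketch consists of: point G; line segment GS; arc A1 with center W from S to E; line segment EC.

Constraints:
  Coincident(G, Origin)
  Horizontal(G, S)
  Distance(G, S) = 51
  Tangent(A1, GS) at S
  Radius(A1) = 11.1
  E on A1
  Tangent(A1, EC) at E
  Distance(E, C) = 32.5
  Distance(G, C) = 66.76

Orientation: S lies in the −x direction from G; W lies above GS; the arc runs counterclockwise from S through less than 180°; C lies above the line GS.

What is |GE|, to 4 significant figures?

42.68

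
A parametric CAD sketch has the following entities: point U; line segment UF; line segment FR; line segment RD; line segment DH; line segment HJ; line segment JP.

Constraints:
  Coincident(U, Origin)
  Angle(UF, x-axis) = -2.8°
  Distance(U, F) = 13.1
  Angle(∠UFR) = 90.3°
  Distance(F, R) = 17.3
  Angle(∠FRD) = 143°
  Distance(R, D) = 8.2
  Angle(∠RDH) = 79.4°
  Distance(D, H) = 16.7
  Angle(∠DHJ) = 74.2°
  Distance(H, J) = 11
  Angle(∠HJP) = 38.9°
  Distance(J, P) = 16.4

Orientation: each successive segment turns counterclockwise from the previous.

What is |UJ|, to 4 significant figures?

9.475

∠RDH = 79.4° gives DH at -135.5° from the x-axis; with |DH| = 16.7, H = (-2.465, 11.74). ∠DHJ = 74.2° gives HJ at -29.70° from the x-axis; with |HJ| = 11.0, J = (7.090, 6.286). Then |UJ| = |J − U| = 9.475.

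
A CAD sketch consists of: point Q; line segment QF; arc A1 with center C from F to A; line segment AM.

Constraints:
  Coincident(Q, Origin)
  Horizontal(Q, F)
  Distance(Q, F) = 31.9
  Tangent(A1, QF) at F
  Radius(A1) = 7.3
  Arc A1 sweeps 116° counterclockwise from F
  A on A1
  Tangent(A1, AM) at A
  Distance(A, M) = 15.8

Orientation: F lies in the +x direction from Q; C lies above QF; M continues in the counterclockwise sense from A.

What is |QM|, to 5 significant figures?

40.057

Q is at the origin; QF is horizontal with |QF| = 31.9 and F on the +x side, so F = (31.900, 0.0000). A1 meets QF tangentially, so CF is at right angles to QF, so C = F + (0, 7.3) = (31.900, 7.3000). On A1, F sits at bearing -90° from C; a 116° counterclockwise sweep puts A at bearing 26°, so A = C + 7.3·(cos 26°, sin 26°) = (38.461, 10.500). Tangency of A1 to AM means the radius CA is perpendicular to AM, so AM runs along (−sin 26°, cos 26°); with |AM| = 15.8, M = (31.535, 24.701). Then |QM| = |M − Q| = 40.057.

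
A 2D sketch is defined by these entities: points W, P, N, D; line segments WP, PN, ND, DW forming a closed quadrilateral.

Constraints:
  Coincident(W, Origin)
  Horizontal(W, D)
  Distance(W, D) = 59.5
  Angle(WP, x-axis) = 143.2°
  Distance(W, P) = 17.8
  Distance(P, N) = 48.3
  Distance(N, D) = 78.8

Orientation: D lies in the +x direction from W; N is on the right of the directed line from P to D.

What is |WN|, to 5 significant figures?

38.707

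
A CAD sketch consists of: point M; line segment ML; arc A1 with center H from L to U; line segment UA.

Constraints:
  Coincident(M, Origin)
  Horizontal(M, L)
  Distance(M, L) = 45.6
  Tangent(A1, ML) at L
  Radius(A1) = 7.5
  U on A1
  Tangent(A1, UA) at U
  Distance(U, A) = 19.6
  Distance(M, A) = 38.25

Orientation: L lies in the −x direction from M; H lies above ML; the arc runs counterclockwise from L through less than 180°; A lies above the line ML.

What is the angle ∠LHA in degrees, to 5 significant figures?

135.64°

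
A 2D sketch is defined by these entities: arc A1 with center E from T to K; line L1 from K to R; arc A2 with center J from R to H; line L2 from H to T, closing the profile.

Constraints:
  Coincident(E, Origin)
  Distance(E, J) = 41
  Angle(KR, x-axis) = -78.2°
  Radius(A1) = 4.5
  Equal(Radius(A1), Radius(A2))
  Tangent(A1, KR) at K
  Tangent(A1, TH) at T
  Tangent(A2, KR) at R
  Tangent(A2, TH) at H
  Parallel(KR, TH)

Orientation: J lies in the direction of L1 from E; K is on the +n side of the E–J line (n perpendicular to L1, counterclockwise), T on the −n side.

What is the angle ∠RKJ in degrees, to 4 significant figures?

6.263°

The slot axis is L1's direction at -78.2°, so u = (cos -78.2°, sin -78.2°) = (0.2045, -0.9789) and n = (−sin -78.2°, cos -78.2°) = (0.9789, 0.2045). E is at the origin and J lies 41.0 along u from E, so J = 41.0·u = (8.384, -40.13). Tangency of A1 to both parallel lines with radius 4.5 puts K and T at E ± 4.5·n: K = (4.405, 0.9202), T = (-4.405, -0.9202). Equal radii place R and H the same way about J: R = J + 4.5·n = (12.79, -39.21), H = J − 4.5·n = (3.979, -41.05). Then cos ∠RKJ = KR·KJ / (|KR||KJ|), giving 6.263°.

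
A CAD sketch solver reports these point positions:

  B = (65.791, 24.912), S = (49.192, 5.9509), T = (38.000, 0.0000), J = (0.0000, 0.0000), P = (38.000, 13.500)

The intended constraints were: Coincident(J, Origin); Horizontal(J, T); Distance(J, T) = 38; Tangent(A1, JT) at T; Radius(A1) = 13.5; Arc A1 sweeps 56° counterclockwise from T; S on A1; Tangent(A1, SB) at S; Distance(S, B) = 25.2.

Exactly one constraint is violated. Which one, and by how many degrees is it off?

Tangent(A1, SB) at S — off by 7.20°.

J = (0.00, 0.00) ✓; J.y = 0.00, T.y = 0.00 ✓; |JT| = 38.00 ✓; ∠(PT, TJ) = 90.00° ✓; |PT| = 13.50 ✓; bearing(P→S) − bearing(P→T) = 56.00° ✓; |PS| = 13.50 ✓; ∠(PS, SB) = 97.20° ✗; |SB| = 25.20 ✓.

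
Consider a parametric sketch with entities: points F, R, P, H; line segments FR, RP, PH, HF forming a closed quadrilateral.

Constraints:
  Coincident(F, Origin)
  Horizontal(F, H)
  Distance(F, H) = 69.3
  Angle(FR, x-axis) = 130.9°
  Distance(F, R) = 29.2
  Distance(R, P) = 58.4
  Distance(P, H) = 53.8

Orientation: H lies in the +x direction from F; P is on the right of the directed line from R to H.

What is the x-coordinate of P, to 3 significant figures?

19.9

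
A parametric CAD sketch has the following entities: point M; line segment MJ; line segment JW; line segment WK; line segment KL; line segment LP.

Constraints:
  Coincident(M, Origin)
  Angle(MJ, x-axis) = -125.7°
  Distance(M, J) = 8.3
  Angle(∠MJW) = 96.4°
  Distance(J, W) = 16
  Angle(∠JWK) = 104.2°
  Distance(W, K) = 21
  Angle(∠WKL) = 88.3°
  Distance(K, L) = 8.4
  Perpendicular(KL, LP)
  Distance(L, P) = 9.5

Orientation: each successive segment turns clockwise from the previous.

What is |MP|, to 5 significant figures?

12.703

∠WKL = 88.3° gives KL at -16.800° from the x-axis; with |KL| = 8.4, L = (-5.2844, 18.937). KL ⟂ LP, so LP runs at -106.80°; with |LP| = 9.5, P = (-8.0302, 9.8423). Then |MP| = |P − M| = 12.703.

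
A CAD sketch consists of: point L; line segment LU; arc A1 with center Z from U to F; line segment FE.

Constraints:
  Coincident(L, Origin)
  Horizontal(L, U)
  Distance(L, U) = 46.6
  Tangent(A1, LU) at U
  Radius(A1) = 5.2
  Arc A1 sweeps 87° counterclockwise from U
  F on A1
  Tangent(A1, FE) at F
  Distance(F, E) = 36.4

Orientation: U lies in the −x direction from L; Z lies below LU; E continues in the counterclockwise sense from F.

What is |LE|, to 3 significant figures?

67.7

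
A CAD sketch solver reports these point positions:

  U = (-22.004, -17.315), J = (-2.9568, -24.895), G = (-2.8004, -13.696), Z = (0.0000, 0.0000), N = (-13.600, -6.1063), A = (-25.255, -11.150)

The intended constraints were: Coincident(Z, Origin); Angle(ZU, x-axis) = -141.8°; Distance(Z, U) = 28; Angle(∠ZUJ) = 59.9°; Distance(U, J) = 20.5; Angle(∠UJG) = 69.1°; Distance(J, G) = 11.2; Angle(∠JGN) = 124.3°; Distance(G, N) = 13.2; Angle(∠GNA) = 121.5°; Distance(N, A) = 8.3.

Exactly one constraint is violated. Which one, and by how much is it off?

Distance(N, A) = 8.3 — off by 4.40.

Z = (0.00, 0.00) ✓; ZU at -141.8° ✓; |ZU| = 28.00 ✓; ∠ZUJ = 59.90° ✓; |UJ| = 20.50 ✓; ∠UJG = 69.10° ✓; |JG| = 11.20 ✓; ∠JGN = 124.3° ✓; |GN| = 13.20 ✓; ∠GNA = 121.5° ✓; |NA| = 12.70 ✗.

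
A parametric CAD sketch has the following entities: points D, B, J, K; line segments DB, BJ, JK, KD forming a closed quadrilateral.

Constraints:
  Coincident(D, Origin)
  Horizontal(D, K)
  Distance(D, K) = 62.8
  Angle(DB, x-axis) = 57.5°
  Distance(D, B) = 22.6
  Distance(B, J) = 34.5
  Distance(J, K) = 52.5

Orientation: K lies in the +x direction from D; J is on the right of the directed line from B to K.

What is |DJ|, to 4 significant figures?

19.94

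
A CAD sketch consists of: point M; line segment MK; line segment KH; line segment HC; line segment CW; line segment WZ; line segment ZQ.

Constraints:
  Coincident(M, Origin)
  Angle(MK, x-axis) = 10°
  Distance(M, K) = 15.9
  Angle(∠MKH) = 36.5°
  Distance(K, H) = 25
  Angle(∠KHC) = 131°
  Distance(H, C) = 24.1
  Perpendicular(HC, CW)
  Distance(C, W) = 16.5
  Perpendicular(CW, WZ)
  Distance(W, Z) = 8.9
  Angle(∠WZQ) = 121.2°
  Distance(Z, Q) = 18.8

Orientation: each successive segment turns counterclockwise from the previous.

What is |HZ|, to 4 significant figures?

22.43

M is at the origin; MK runs at 10.0° with length 15.9, so K = (15.66, 2.761). ∠MKH = 36.5° gives KH at 153.5° from the x-axis; with |KH| = 25.0, H = (-6.715, 13.92). ∠KHC = 131.0° gives HC at -157.5° from the x-axis; with |HC| = 24.1, C = (-28.98, 4.693). HC ⟂ CW, so CW runs at -67.50°; with |CW| = 16.5, W = (-22.67, -10.55). CW is perpendicular to WZ, so WZ runs at 22.50°; with |WZ| = 8.9, Z = (-14.44, -7.145). Then |HZ| = |Z − H| = 22.43.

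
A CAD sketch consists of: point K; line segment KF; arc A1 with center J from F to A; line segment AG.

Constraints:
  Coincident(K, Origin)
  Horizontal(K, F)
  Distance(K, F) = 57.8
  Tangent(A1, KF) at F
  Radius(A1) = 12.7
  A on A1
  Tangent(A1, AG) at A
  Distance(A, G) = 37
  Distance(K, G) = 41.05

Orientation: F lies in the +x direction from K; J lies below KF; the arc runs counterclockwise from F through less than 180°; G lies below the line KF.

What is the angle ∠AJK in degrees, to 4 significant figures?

27.35°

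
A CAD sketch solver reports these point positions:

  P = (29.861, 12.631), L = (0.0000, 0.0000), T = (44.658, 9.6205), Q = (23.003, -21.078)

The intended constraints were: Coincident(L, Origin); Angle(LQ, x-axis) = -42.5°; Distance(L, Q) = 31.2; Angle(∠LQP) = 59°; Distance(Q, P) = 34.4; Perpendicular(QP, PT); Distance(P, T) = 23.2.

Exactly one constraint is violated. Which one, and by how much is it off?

Distance(P, T) = 23.2 — off by 8.10.

L = (0.00, 0.00) ✓; LQ at -42.50° ✓; |LQ| = 31.20 ✓; ∠LQP = 59.00° ✓; |QP| = 34.40 ✓; ∠(QP, PT) = 90.00° ✓; |PT| = 15.10 ✗.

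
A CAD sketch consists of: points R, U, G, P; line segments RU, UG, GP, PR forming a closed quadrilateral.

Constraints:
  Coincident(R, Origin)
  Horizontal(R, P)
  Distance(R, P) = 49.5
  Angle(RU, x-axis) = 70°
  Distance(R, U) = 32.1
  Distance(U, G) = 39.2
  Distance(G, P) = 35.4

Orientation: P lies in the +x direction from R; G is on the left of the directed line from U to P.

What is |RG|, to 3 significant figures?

61.1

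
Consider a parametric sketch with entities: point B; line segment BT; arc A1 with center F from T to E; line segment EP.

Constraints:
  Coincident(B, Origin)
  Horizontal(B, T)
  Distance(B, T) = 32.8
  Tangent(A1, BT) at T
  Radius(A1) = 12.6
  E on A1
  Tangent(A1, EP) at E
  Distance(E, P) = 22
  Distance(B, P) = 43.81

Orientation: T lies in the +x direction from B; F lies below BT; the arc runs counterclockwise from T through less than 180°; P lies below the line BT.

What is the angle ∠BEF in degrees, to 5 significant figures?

133.87°

Checks: |FE| = 12.60 ✓; ∠(FE, EP) = 90.00° ✓; |EP| = 22.00 ✓; |BP| = 43.81 ✓.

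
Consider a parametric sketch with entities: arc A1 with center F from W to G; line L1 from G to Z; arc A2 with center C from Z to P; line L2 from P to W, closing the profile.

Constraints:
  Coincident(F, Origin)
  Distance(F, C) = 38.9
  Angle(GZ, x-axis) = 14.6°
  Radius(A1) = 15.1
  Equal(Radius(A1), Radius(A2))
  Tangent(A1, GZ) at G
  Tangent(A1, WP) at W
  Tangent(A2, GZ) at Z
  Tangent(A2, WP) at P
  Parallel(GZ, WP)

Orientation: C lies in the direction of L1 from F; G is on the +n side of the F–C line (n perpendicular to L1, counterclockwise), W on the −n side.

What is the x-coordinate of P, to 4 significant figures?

41.45

Tangency of A1 to both parallel lines with radius 15.1 puts G and W at F ± 15.1·n: G = (-3.806, 14.61), W = (3.806, -14.61). Equal radii place Z and P the same way about C: Z = C + 15.1·n = (33.84, 24.42), P = C − 15.1·n = (41.45, -4.807). So P.x = 41.45.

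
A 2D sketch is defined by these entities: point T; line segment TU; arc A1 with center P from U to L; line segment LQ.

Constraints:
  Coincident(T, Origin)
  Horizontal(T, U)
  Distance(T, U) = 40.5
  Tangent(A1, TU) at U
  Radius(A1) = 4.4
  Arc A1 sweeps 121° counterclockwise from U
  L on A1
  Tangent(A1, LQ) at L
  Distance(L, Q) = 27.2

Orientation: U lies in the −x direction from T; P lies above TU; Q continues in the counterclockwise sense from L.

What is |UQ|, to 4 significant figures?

31.68

T is at the origin; T and U share the same y with |TU| = 40.5 and U on the −x side, so U = (-40.50, 0.000). A1 meets TU tangentially, so PU is at right angles to TU, so P = U + (0, 4.4) = (-40.50, 4.400). On A1, U sits at bearing -90° from P; a 121° counterclockwise sweep puts L at bearing 31°, so L = P + 4.4·(cos 31°, sin 31°) = (-36.73, 6.666). A1 meets LQ tangentially, so PL is at right angles to LQ, so LQ runs along (−sin 31°, cos 31°); with |LQ| = 27.2, Q = (-50.74, 29.98). Then |UQ| = |Q − U| = 31.68.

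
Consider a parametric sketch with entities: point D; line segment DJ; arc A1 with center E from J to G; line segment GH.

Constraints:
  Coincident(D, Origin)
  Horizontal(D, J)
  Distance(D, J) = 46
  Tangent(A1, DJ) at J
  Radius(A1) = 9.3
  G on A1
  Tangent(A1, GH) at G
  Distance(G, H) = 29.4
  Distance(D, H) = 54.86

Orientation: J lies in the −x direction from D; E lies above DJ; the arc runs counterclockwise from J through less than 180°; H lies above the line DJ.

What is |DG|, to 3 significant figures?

38.0

D is at the origin; D and J share the same y with |DJ| = 46.0 and J on the −x side, so J = (-46.0, 0.00). The tangent condition forces EJ to be normal to DJ, so E = J + (0, 9.3) = (-46.0, 9.30). Since EG ⟂ GH (tangency), |EH| = √(9.3² + 29.4²) = 30.8 regardless of where G sits on A1. So H lies on both circle(D, 54.86) and circle(E, 30.8); the above-DJ intersection is H = (-38.4, 39.2). G is the foot of the tangent from H: G = (-36.7, 9.83).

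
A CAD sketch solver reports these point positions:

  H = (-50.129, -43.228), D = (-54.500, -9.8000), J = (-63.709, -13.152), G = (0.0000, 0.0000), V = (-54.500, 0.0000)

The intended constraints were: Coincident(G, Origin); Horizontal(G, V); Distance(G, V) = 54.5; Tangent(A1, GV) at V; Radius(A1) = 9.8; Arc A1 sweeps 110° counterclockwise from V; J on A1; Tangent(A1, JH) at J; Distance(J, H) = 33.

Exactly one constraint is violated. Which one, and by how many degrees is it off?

Tangent(A1, JH) at J — off by 4.30°.

G = (0.00, 0.00) ✓; G.y = 0.00, V.y = 0.00 ✓; |GV| = 54.50 ✓; ∠(DV, VG) = 90.00° ✓; |DV| = 9.800 ✓; bearing(D→J) − bearing(D→V) = 110.0° ✓; |DJ| = 9.800 ✓; ∠(DJ, JH) = 85.70° ✗; |JH| = 33.00 ✓.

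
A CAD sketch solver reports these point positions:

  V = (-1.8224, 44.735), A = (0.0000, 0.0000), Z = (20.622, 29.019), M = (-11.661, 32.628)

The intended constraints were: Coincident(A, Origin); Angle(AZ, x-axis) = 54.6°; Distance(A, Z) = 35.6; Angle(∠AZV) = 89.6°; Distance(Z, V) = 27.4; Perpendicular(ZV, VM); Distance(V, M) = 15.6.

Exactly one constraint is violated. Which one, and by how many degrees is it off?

Perpendicular(ZV, VM) — off by 4.10°.

A = (0.00, 0.00) ✓; AZ at 54.60° ✓; |AZ| = 35.60 ✓; ∠AZV = 89.60° ✓; |ZV| = 27.40 ✓; ∠(ZV, VM) = 85.90° ✗; |VM| = 15.60 ✓.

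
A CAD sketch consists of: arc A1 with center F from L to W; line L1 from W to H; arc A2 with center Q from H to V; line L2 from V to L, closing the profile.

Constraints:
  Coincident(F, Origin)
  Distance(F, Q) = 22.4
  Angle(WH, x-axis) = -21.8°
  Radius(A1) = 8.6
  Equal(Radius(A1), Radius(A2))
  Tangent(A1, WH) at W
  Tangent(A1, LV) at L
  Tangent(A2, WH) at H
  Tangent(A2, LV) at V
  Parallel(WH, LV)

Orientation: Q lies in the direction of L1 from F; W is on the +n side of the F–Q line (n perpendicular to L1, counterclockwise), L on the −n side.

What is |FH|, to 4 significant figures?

23.99

Tangency of A1 to both parallel lines with radius 8.6 puts W and L at F ± 8.6·n: W = (3.194, 7.985), L = (-3.194, -7.985). Equal radii place H and V the same way about Q: H = Q + 8.6·n = (23.99, -0.3337), V = Q − 8.6·n = (17.60, -16.30). Then |FH| = |H − F| = 23.99.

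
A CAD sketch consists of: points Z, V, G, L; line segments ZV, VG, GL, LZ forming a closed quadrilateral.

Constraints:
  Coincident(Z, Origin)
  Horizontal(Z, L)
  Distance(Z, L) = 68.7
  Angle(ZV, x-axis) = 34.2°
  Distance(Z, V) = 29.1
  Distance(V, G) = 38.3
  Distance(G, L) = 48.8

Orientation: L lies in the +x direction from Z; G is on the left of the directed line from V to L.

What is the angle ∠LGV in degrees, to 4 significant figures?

64.85°

Checks: |VG| = 38.30 ✓; |GL| = 48.80 ✓.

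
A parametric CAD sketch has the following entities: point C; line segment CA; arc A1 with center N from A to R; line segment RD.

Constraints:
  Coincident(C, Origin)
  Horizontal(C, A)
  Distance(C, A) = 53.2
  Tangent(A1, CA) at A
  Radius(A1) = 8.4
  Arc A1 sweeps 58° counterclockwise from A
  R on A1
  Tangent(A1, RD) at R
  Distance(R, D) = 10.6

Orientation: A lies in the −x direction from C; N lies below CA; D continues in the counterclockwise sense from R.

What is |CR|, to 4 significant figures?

60.45

Since A1 is tangent to CA there, NA ⟂ CA, so N = A + (0, -8.4) = (-53.20, -8.400). On A1, A sits at bearing 90° from N; a 58° counterclockwise sweep puts R at bearing 148°, so R = N + 8.4·(cos 148°, sin 148°) = (-60.32, -3.949). Then |CR| = |R − C| = 60.45.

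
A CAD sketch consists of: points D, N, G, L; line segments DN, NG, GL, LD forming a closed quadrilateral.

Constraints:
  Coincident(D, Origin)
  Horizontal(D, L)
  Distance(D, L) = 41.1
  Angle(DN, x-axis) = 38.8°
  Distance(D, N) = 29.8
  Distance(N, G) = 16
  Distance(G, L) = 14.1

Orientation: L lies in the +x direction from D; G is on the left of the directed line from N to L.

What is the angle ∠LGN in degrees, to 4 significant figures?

118.2°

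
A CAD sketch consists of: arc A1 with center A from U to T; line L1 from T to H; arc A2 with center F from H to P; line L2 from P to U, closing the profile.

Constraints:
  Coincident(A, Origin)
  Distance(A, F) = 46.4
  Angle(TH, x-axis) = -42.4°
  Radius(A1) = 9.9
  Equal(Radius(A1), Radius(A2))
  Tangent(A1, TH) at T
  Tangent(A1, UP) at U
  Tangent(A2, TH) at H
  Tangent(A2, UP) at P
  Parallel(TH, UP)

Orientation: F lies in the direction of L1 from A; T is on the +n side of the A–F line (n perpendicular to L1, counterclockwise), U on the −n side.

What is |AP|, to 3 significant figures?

47.4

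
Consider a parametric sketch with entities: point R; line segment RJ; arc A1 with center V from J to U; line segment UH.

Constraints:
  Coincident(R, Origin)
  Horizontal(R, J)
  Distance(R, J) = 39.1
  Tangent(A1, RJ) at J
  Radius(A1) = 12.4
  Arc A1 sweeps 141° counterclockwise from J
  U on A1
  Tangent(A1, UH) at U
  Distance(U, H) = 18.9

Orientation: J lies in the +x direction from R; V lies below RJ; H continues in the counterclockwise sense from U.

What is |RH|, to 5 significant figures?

57.148

R is at the origin; R and J share the same y with |RJ| = 39.1 and J on the +x side, so J = (39.100, 0.0000). A1 meets RJ tangentially, so VJ is at right angles to RJ, so V = J + (0, -12.4) = (39.100, -12.400). On A1, J sits at bearing 90° from V; a 141° counterclockwise sweep puts U at bearing 231°, so U = V + 12.4·(cos 231°, sin 231°) = (31.296, -22.037). The tangent condition forces VU to be normal to UH, so UH runs along (−sin 231°, cos 231°); with |UH| = 18.9, H = (45.984, -33.931). Then |RH| = |H − R| = 57.148.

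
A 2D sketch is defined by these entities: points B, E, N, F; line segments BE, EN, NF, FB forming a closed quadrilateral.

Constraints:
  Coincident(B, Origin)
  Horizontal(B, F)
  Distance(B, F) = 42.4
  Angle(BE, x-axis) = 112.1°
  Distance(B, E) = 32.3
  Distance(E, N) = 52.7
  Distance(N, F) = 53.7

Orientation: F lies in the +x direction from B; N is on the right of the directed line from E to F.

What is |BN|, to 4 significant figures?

23.34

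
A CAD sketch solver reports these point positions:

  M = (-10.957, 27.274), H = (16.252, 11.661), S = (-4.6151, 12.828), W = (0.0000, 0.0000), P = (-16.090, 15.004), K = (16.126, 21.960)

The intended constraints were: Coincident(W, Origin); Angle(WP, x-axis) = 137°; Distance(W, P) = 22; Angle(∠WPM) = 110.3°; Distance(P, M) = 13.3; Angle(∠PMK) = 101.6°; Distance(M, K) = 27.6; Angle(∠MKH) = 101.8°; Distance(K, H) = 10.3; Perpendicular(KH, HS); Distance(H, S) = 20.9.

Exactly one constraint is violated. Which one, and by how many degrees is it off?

Perpendicular(KH, HS) — off by 3.90°.

W = (0.00, 0.00) ✓; WP at 137.0° ✓; |WP| = 22.00 ✓; ∠WPM = 110.3° ✓; |PM| = 13.30 ✓; ∠PMK = 101.6° ✓; |MK| = 27.60 ✓; ∠MKH = 101.8° ✓; |KH| = 10.30 ✓; ∠(KH, HS) = 93.90° ✗; |HS| = 20.90 ✓.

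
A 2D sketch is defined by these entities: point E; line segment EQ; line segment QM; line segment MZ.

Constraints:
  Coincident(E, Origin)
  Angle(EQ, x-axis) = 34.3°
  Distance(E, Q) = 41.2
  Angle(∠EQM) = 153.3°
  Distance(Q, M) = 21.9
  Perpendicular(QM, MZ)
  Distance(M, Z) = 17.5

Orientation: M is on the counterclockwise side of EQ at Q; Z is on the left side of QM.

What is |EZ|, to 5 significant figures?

58.716

E is at the origin; EQ runs at 34.3° with length 41.2, so Q = 41.2·(cos 34.3°, sin 34.3°) = (34.035, 23.217). ∠EQM = 153.3°, so QM runs at 34.3° + (180° − 153.3°) = 61.000° from the x-axis; with |QM| = 21.9, M = Q + 21.9·(cos 61.000°, sin 61.000°) = (44.653, 42.371). QM is perpendicular to MZ; with |MZ| = 17.5 on the left of QM, Z = M + 17.5·(-0.87462, 0.48481) = (29.347, 50.856). Then |EZ| = |Z − E| = 58.716.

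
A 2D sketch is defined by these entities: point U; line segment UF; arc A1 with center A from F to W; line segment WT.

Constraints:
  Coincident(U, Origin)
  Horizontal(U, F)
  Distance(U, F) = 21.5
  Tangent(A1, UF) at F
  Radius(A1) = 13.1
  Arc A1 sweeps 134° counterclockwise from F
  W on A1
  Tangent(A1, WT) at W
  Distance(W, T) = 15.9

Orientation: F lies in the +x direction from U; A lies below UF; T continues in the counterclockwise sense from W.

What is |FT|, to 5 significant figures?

33.677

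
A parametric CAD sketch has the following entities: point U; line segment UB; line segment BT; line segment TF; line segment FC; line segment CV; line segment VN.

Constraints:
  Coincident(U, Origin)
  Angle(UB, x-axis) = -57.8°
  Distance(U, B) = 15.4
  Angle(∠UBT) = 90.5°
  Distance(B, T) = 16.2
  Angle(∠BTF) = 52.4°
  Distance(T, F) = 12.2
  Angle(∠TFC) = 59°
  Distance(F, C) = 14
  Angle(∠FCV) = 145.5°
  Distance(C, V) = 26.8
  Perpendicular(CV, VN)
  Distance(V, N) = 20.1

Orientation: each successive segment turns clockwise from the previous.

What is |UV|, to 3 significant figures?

45.9

∠TFC = 59.0° gives FC at -35.9° from the x-axis; with |FC| = 14.0, C = (6.96, -17.8). ∠FCV = 145.5° gives CV at -70.4° from the x-axis; with |CV| = 26.8, V = (15.9, -43.1). Then |UV| = |V − U| = 45.9.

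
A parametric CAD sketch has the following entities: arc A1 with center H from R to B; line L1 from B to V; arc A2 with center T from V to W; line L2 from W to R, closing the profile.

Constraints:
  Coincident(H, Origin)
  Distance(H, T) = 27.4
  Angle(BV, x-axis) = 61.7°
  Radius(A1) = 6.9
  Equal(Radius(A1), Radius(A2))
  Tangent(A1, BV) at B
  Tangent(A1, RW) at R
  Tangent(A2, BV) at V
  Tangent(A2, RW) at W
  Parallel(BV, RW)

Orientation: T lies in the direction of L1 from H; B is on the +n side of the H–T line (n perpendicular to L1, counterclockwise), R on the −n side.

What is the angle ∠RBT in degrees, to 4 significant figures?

75.87°

The slot axis is L1's direction at 61.7°, so u = (cos 61.7°, sin 61.7°) = (0.4741, 0.8805) and n = (−sin 61.7°, cos 61.7°) = (-0.8805, 0.4741). H is at the origin and T lies 27.4 along u from H, so T = 27.4·u = (12.99, 24.13). Tangency of A1 to both parallel lines with radius 6.9 puts B and R at H ± 6.9·n: B = (-6.075, 3.271), R = (6.075, -3.271). Then cos ∠RBT = BR·BT / (|BR||BT|), giving 75.87°.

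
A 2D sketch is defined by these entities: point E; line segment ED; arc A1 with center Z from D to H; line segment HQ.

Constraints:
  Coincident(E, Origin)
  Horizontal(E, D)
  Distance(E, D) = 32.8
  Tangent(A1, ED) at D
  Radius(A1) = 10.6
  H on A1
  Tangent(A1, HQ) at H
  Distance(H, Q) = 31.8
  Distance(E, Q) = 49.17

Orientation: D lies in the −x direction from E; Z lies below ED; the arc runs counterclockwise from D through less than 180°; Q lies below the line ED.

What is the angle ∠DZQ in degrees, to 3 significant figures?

165°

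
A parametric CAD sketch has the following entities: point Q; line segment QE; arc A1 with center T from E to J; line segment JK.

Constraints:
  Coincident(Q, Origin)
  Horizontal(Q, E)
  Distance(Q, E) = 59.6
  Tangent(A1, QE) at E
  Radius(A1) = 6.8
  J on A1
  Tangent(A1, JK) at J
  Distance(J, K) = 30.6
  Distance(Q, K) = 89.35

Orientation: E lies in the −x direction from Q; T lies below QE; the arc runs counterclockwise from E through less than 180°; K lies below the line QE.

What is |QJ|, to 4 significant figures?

64.37

Q is at the origin; QE is horizontal with |QE| = 59.6 and E on the −x side, so E = (-59.60, 0.000). A1 meets QE tangentially, so TE is at right angles to QE, so T = E + (0, -6.8) = (-59.60, -6.800). Since TJ ⟂ JK (tangency), |TK| = √(6.8² + 30.6²) = 31.35 regardless of where J sits on A1. So K lies on both circle(Q, 89.35) and circle(T, 31.35); the below-QE intersection is K = (-86.26, -23.28). J is the foot of the tangent from K: J = (-64.35, -1.929).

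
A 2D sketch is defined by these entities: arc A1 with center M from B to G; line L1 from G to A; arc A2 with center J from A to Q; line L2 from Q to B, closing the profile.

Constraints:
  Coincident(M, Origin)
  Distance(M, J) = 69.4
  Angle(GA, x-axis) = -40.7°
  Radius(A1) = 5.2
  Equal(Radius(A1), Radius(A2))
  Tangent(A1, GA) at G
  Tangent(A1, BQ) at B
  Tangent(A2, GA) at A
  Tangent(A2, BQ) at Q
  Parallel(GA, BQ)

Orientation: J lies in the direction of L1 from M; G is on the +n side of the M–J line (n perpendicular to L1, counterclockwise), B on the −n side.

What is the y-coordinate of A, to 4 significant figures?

-41.31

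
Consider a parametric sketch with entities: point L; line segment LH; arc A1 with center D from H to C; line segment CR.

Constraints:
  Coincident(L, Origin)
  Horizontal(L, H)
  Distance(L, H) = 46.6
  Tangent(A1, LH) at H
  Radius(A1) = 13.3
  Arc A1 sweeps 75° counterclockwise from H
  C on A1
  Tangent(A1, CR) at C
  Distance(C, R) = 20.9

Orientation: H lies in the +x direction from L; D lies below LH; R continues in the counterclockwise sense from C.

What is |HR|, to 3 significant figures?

35.2

L is at the origin; L and H share the same y with |LH| = 46.6 and H on the +x side, so H = (46.6, 0.00). A1 meets LH tangentially, so DH is at right angles to LH, so D = H + (0, -13.3) = (46.6, -13.3). On A1, H sits at bearing 90° from D; a 75° counterclockwise sweep puts C at bearing 165°, so C = D + 13.3·(cos 165°, sin 165°) = (33.8, -9.86). Since A1 is tangent to CR there, DC ⟂ CR, so CR runs along (−sin 165°, cos 165°); with |CR| = 20.9, R = (28.3, -30.0). Then |HR| = |R − H| = 35.2.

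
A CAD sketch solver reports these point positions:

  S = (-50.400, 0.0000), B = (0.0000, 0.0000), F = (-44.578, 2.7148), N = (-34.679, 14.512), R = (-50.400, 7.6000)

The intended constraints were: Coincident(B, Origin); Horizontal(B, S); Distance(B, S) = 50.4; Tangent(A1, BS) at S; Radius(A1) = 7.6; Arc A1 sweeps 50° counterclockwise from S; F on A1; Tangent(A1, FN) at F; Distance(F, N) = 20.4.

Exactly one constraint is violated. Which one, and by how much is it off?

Distance(F, N) = 20.4 — off by 5.00.

B = (0.00, 0.00) ✓; B.y = 0.00, S.y = 0.00 ✓; |BS| = 50.40 ✓; ∠(RS, SB) = 90.00° ✓; |RS| = 7.600 ✓; bearing(R→F) − bearing(R→S) = 50.00° ✓; |RF| = 7.600 ✓; ∠(RF, FN) = 90.00° ✓; |FN| = 15.40 ✗.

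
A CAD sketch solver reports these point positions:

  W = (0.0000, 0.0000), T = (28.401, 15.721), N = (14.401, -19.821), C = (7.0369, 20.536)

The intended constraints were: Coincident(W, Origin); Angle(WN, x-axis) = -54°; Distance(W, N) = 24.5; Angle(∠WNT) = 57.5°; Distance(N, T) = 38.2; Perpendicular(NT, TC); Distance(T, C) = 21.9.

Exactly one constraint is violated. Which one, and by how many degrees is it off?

Perpendicular(NT, TC) — off by 8.80°.

W = (0.00, 0.00) ✓; WN at -54.00° ✓; |WN| = 24.50 ✓; ∠WNT = 57.50° ✓; |NT| = 38.20 ✓; ∠(NT, TC) = 98.80° ✗; |TC| = 21.90 ✓.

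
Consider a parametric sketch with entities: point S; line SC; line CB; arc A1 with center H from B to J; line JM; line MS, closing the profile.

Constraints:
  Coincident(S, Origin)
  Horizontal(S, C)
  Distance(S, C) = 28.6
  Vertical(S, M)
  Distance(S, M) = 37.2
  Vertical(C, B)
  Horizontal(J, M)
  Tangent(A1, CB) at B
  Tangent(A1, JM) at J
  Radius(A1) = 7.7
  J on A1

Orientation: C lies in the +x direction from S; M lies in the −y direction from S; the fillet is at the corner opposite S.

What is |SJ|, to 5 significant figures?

42.669

S is at the origin; S and C share the same y with |SC| = 28.6 and C on the +x side, so C = (28.600, 0.0000). S and M share the same x with |SM| = 37.2 and M on the −y side, so M = (0.0000, -37.200). The virtual corner opposite S is at (28.600, -37.200). A1 meets CB tangentially, so HB is at right angles to CB and A1 meets JM tangentially, so HJ is at right angles to JM, with radius 7.7, so the center H sits 7.7 in from both sides at H = (20.900, -29.500). That places the tangent points at B = (28.600, -29.500) on CB and J = (20.900, -37.200) on JM. Then |SJ| = |J − S| = 42.669.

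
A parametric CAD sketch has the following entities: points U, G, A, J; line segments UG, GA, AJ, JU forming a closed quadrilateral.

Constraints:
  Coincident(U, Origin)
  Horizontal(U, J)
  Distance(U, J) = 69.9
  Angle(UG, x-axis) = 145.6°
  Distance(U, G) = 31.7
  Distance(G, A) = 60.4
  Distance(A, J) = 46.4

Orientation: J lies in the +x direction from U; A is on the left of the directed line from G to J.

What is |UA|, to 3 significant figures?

43.8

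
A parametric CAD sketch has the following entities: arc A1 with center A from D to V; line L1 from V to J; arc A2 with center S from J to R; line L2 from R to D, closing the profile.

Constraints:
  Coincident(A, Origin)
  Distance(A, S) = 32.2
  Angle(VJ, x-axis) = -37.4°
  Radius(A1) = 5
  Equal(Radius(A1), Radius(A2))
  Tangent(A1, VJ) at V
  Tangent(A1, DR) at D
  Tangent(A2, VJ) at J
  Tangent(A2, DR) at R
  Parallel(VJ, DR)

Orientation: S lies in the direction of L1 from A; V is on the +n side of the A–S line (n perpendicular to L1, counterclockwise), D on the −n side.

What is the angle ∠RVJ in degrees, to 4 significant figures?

17.25°

The slot axis is L1's direction at -37.4°, so u = (cos -37.4°, sin -37.4°) = (0.7944, -0.6074) and n = (−sin -37.4°, cos -37.4°) = (0.6074, 0.7944). A is at the origin and S lies 32.2 along u from A, so S = 32.2·u = (25.58, -19.56). Tangency of A1 to both parallel lines with radius 5.0 puts V and D at A ± 5.0·n: V = (3.037, 3.972), D = (-3.037, -3.972). Equal radii place J and R the same way about S: J = S + 5.0·n = (28.62, -15.59), R = S − 5.0·n = (22.54, -23.53). Then cos ∠RVJ = VR·VJ / (|VR||VJ|), giving 17.25°.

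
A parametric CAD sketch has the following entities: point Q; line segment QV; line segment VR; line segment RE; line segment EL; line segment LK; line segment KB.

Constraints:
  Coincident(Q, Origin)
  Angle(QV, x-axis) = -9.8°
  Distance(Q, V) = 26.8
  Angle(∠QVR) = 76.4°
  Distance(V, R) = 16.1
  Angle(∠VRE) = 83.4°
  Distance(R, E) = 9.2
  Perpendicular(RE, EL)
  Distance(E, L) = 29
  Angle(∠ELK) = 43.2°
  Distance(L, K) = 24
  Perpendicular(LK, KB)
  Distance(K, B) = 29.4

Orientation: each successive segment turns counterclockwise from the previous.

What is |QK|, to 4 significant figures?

34.56

Q is at the origin; QV runs at -9.8° with length 26.8, so V = (26.41, -4.562). ∠QVR = 76.4° gives VR at 93.80° from the x-axis; with |VR| = 16.1, R = (25.34, 11.50). ∠VRE = 83.4° gives RE at -169.6° from the x-axis; with |RE| = 9.2, E = (16.29, 9.842). RE ⟂ EL, so EL runs at -79.60°; with |EL| = 29.0, L = (21.53, -18.68). ∠ELK = 43.2° gives LK at 57.20° from the x-axis; with |LK| = 24.0, K = (34.53, 1.492). Then |QK| = |K − Q| = 34.56.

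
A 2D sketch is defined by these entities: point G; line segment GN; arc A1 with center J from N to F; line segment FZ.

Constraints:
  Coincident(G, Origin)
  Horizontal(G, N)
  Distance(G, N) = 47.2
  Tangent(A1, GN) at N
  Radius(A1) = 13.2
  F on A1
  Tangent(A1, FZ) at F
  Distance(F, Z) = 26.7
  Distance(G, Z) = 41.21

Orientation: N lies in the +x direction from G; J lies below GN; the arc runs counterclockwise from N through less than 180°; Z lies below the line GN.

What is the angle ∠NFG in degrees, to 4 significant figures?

133.0°

Checks: |JF| = 13.20 ✓; ∠(JF, FZ) = 90.00° ✓; |FZ| = 26.70 ✓; |GZ| = 41.21 ✓.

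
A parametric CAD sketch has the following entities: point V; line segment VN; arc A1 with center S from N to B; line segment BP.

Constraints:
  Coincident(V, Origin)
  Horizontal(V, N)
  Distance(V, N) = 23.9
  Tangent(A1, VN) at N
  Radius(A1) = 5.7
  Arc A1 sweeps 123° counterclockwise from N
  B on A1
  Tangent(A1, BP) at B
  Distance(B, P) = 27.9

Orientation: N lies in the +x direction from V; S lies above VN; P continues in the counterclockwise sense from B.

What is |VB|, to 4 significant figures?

30.00

A1 meets VN tangentially, so SN is at right angles to VN, so S = N + (0, 5.7) = (23.90, 5.700). On A1, N sits at bearing -90° from S; a 123° counterclockwise sweep puts B at bearing 33°, so B = S + 5.7·(cos 33°, sin 33°) = (28.68, 8.804). Then |VB| = |B − V| = 30.00.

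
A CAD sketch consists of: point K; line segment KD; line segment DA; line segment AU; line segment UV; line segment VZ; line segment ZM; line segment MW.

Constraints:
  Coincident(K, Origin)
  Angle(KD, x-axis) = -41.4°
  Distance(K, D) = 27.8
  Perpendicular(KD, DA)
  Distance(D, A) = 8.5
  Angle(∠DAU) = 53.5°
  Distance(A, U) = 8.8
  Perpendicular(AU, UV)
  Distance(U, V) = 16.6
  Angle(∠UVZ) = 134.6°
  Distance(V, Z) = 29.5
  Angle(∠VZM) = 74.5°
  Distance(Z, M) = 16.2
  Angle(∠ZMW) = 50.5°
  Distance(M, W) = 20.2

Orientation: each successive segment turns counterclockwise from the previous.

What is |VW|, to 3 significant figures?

13.6

∠VZM = 74.5° gives ZM at 56.0° from the x-axis; with |ZM| = 16.2, M = (44.5, -36.8). ∠ZMW = 50.5° gives MW at -174° from the x-axis; with |MW| = 20.2, W = (24.4, -38.7). Then |VW| = |W − V| = 13.6.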